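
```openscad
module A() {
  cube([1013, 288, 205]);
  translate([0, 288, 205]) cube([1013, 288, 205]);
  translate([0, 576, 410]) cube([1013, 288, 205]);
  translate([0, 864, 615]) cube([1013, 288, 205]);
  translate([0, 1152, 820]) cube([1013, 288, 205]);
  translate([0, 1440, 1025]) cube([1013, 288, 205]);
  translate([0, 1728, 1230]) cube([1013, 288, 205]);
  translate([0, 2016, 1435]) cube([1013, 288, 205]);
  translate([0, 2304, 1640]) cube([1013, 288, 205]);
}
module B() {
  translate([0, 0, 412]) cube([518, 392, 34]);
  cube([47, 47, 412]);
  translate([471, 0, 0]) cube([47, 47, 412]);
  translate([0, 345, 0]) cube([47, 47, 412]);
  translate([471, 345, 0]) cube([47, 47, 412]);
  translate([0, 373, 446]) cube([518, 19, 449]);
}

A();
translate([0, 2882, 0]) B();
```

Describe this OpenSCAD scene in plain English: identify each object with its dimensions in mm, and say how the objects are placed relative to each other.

A is a run of 9 identical solid stair steps. Each tread is 1013×288 mm and each step block is 205 mm high. Step 1 rests on the floor; step k is offset from step 1 by (k−1)×288 mm in y and (k−1)×205 mm in z.

B is a chair. The seat is a 518×392×34 mm slab with its top at z = 446 mm, on four 47×47 mm corner legs (flush with the seat edges, standing on z = 0). A flat backrest 19 mm thick, 449 mm tall, spans the full seat width and rises from the seat top along its +y edge, rear face flush with the rear of the seat.

The chair is on the floor beside the staircase on its +y side.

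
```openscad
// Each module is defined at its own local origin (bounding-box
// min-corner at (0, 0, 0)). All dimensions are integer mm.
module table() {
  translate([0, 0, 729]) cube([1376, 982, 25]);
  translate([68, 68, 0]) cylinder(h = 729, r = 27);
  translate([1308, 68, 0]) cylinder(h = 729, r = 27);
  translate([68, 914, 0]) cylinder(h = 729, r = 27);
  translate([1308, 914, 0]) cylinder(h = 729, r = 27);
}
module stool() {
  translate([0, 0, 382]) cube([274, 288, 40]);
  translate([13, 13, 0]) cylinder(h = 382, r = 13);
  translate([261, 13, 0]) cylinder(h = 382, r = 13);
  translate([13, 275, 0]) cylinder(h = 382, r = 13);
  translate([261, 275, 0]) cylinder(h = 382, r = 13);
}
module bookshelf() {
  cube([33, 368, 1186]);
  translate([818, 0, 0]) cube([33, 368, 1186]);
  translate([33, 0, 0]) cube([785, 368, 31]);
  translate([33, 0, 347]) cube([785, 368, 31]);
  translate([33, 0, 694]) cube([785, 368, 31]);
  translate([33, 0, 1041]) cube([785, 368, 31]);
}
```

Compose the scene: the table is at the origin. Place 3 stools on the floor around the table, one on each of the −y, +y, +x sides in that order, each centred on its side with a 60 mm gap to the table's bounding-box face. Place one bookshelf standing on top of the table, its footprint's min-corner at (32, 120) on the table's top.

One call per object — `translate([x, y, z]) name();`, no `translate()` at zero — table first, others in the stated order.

table();
translate([551, -348, 0]) stool();
translate([551, 1042, 0]) stool();
translate([1436, 347, 0]) stool();
translate([32, 120, 754]) bookshelf();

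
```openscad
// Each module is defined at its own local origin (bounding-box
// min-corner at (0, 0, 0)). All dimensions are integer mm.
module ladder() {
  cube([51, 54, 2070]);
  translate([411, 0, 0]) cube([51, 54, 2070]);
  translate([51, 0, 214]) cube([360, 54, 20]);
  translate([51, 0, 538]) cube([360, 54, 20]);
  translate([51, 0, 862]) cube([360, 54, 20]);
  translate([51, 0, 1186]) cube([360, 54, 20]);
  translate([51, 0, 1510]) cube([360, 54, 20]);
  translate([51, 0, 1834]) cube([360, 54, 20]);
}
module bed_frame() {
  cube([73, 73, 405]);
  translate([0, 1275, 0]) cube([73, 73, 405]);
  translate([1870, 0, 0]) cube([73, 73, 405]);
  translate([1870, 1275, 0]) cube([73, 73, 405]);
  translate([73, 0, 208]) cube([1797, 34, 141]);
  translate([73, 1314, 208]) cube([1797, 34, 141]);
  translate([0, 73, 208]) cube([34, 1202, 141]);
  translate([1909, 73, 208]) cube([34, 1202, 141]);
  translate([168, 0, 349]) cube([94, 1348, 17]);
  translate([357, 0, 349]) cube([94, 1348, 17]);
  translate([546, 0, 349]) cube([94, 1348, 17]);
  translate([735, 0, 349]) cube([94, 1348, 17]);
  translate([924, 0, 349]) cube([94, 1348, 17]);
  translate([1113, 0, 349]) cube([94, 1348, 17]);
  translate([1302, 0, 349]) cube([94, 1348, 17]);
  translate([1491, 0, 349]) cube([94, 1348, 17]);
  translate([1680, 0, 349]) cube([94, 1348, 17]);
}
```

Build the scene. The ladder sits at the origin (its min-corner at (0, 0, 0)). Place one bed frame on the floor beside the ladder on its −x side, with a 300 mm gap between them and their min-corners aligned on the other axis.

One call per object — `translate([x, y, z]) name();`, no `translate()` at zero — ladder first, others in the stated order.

ladder();
translate([-2243, 0, 0]) bed_frame();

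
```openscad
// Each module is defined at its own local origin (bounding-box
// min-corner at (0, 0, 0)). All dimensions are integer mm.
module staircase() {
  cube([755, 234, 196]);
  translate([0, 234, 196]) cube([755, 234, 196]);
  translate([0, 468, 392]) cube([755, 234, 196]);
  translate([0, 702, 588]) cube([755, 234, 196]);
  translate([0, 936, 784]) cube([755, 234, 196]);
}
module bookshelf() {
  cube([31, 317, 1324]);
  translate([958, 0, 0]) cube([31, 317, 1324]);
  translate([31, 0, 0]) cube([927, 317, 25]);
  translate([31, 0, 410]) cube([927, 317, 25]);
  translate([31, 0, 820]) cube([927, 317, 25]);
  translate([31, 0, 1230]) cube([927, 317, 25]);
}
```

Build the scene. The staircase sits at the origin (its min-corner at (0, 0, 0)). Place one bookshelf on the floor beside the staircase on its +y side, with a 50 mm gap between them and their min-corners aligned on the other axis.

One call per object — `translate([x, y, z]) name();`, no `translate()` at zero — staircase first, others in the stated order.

staircase();
translate([0, 1220, 0]) bookshelf();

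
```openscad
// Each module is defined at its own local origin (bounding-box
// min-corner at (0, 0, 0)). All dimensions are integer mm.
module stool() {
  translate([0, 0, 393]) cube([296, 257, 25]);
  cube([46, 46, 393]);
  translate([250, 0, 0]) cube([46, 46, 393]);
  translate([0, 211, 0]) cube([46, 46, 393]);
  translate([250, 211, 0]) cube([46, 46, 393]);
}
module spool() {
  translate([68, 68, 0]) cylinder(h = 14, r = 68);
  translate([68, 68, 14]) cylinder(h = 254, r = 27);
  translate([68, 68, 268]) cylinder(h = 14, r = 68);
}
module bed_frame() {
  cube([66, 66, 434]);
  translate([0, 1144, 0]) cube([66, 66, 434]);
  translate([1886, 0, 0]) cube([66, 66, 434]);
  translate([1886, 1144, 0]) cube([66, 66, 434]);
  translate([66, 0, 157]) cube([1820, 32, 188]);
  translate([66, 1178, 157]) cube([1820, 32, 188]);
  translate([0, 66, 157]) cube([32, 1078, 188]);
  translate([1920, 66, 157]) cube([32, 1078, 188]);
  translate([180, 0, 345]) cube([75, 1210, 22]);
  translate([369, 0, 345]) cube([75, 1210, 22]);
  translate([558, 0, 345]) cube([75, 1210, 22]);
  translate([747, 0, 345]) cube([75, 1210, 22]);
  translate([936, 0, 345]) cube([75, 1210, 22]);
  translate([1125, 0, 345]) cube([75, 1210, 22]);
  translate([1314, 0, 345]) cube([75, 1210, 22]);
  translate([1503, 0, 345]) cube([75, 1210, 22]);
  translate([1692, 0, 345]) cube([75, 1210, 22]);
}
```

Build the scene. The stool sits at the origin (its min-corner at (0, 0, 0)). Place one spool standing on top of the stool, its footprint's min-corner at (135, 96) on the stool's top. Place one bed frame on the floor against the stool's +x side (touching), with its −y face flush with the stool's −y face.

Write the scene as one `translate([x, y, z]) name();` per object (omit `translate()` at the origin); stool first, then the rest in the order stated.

stool();
translate([135, 96, 418]) spool();
translate([296, 0, 0]) bed_frame();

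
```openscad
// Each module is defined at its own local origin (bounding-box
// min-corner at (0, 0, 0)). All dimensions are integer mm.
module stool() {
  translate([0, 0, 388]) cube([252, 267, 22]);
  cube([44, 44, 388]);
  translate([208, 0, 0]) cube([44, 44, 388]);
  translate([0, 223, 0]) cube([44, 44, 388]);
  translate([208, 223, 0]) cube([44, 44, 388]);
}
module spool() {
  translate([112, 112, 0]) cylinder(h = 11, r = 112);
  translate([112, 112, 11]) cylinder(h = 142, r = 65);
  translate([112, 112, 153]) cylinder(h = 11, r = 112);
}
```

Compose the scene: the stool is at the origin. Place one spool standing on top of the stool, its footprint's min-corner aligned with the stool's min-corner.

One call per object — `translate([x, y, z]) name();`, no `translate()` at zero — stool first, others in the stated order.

stool();
translate([0, 0, 410]) spool();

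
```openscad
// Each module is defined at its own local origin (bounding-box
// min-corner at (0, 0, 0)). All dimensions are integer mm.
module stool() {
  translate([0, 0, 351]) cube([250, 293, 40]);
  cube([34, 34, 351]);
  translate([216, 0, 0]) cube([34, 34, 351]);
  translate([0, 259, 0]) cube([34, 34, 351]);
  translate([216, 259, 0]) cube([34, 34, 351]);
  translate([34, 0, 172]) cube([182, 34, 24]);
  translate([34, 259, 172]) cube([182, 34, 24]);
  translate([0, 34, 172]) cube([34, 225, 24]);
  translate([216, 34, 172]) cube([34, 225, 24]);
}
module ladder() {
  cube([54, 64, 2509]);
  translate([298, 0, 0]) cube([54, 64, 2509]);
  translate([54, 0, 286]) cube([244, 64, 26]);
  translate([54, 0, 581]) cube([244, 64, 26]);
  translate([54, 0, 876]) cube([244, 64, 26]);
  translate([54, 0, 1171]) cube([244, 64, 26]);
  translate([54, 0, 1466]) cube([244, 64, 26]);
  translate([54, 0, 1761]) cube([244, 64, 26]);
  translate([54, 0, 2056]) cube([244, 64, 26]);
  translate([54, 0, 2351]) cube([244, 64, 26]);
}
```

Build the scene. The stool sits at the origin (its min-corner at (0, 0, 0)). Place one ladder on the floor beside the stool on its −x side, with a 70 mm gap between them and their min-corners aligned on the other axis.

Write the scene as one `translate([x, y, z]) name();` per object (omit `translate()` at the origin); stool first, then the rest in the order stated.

stool();
translate([-422, 0, 0]) ladder();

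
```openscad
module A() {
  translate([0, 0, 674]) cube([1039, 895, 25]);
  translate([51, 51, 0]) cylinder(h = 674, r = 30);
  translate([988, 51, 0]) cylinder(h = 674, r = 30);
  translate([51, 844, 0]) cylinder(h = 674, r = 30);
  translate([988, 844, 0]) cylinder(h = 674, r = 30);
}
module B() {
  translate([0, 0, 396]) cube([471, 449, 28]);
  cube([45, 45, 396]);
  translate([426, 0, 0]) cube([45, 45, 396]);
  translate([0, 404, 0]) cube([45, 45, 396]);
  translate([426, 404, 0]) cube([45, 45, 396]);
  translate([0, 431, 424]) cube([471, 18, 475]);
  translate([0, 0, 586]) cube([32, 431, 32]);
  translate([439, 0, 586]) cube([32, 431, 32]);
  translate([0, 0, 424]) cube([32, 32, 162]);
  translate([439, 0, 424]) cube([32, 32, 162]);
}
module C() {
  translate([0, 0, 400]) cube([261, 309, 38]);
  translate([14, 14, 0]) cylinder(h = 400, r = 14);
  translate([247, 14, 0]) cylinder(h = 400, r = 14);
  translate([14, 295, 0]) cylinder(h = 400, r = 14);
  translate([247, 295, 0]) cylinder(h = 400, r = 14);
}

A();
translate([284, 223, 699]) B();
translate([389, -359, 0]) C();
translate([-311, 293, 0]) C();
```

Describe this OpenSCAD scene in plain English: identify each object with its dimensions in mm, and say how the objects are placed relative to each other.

A is a rectangular dining table. The top is 1039×895×25 mm with its upper surface at z = 699 mm. It stands on four round legs of 60 mm diameter, each leg's bounding box inset 21 mm from the nearest pair of top edges, running from the floor to the underside of the top.

B is a chair: 471×449 mm seat, 28 mm thick, top at z = 424 mm, on four 45 mm square corner legs flush with the seat edges. A 18 mm thick backrest slab spans the full seat width, extending 475 mm above the seat top, its back face flush with the seat's +y edge. Two armrests of 32×32 mm section run along each side from the seat's front edge to the front of the backrest, top faces 194 mm above the seat top and outer faces flush with the seat's x-edges; a 32×32 mm post under the front of each armrest stands on the seat at the front corner.

C is a simple wooden stool: a rectangular seat 261 mm (x) by 309 mm (y), 38 mm thick, top face at z = 438 mm, on four round legs, each 28 mm in diameter. The legs rest on z = 0, each leg's axis is inset half a diameter from the nearest pair of seat edges (so the leg's bounding box is flush with the corner).

The chair is on top of the table, centred. Two stools sit around the table at the −y, −x sides.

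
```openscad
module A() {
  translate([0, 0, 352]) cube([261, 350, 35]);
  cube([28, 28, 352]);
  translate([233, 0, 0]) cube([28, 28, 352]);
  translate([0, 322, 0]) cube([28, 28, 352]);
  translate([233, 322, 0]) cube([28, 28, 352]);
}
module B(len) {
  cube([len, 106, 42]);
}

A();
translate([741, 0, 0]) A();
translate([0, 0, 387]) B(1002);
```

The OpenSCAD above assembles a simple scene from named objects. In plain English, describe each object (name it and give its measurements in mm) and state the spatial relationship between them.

A is a four-legged stool. The seat is 261×350 mm, 35 mm thick, top at z = 387 mm. It stands on four square legs, each 28×28 mm in cross-section, from z = 0 to the seat underside, each flush with a corner of the seat.

B is a rectangular beam 1002 mm long (x), 106 mm deep (y), 42 mm thick (z).

The beam spans the tops of two stools placed 480 mm apart, resting at z = 387 mm.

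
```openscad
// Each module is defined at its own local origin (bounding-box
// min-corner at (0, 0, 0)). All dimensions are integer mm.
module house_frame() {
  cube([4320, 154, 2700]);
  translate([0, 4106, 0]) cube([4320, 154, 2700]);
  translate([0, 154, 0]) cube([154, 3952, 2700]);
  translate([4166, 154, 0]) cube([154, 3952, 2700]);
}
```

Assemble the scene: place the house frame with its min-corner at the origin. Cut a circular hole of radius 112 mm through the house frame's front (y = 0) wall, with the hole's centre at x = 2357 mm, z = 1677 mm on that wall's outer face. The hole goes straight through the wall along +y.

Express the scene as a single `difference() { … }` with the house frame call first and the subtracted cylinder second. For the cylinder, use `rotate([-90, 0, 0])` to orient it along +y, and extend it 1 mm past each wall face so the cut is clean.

difference() {
  house_frame();
  translate([2357, -1, 1677]) rotate([-90, 0, 0]) cylinder(h = 156, r = 112);
}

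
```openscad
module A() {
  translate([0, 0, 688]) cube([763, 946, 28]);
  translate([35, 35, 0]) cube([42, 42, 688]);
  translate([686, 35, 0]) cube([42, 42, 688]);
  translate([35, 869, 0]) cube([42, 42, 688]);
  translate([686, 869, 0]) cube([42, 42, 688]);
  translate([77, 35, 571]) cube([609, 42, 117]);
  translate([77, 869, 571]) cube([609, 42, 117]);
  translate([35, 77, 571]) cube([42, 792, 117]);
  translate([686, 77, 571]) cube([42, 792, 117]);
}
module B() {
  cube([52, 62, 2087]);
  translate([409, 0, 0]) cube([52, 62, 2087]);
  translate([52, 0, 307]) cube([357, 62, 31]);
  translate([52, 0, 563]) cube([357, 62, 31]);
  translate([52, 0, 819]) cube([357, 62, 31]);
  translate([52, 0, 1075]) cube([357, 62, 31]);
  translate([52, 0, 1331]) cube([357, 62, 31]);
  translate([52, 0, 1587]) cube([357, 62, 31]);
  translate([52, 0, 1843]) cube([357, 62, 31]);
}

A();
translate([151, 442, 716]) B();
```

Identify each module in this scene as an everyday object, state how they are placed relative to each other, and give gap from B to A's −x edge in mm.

A is a table. B is a ladder. The ladder is on top of the table, centred. The gap from the ladder to the table's −x edge is 151 mm.

The ladder's min-x is at 151; the table's min-x is 0; gap = 151 mm.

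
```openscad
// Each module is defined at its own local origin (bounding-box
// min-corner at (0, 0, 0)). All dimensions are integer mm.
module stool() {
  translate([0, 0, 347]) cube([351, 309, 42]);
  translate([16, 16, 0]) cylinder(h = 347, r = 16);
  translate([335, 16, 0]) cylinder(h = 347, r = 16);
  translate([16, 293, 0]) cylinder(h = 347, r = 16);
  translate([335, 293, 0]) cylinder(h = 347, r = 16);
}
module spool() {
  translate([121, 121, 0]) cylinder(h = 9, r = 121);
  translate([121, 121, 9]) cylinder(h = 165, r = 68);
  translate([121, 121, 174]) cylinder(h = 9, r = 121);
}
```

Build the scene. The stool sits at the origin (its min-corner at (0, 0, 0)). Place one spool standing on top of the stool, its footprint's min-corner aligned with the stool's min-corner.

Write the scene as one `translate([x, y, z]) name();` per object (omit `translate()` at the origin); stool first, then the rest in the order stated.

stool();
translate([0, 0, 389]) spool();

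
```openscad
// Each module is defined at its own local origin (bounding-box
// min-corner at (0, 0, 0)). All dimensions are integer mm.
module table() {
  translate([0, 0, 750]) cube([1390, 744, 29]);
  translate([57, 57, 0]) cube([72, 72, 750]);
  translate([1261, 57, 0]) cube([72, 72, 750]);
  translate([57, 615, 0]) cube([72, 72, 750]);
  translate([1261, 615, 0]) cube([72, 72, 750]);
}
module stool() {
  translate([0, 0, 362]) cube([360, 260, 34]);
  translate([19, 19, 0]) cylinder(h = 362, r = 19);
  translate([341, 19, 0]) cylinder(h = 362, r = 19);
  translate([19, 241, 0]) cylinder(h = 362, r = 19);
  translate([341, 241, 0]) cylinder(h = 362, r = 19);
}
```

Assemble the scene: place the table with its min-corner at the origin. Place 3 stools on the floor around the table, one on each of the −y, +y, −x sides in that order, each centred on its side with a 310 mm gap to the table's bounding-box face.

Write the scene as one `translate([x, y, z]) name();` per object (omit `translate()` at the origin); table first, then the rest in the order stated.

table();
translate([515, -570, 0]) stool();
translate([515, 1054, 0]) stool();
translate([-670, 242, 0]) stool();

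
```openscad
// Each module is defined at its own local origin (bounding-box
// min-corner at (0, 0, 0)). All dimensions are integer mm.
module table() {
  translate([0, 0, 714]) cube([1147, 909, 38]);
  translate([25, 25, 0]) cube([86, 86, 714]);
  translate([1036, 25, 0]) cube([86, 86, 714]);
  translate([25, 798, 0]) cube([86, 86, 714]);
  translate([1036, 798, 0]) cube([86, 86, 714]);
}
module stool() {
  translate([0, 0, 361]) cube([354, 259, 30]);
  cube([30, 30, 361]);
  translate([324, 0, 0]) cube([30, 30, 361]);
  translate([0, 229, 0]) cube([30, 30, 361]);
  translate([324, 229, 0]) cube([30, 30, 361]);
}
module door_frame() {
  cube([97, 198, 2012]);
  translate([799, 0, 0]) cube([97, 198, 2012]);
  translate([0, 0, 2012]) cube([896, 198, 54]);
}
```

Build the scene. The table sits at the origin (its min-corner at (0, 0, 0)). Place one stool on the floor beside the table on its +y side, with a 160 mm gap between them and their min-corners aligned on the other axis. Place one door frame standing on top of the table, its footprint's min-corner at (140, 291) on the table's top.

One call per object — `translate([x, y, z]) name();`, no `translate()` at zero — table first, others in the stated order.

table();
translate([0, 1069, 0]) stool();
translate([140, 291, 752]) door_frame();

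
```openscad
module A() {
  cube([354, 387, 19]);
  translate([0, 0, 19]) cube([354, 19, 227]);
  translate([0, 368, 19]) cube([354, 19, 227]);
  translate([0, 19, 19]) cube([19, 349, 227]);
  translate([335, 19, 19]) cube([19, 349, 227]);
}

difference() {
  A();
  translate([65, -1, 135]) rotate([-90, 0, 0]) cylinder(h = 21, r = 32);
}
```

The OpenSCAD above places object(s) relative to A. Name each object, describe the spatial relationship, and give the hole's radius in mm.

A is an open box. The open box has a circular hole through its front wall. The hole's radius is 32 mm.

The subtracted cylinder has r = 32 mm.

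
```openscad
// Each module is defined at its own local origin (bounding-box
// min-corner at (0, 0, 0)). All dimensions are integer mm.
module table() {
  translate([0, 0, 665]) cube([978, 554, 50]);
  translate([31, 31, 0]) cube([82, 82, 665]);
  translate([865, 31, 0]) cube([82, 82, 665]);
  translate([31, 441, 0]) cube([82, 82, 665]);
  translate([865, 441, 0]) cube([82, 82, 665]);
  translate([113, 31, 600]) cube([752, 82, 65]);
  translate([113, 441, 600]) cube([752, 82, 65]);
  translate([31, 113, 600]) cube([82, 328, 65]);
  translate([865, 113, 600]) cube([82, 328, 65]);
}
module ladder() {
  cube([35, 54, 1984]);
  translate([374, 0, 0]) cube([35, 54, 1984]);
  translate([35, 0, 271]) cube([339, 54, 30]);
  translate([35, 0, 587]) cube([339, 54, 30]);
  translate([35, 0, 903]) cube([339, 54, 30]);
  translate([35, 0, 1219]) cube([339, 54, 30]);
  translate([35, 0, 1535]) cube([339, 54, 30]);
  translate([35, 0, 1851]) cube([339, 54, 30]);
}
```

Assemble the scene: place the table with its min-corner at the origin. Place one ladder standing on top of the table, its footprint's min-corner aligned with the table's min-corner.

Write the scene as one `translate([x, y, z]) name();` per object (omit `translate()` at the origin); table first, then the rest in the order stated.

table();
translate([0, 0, 715]) ladder();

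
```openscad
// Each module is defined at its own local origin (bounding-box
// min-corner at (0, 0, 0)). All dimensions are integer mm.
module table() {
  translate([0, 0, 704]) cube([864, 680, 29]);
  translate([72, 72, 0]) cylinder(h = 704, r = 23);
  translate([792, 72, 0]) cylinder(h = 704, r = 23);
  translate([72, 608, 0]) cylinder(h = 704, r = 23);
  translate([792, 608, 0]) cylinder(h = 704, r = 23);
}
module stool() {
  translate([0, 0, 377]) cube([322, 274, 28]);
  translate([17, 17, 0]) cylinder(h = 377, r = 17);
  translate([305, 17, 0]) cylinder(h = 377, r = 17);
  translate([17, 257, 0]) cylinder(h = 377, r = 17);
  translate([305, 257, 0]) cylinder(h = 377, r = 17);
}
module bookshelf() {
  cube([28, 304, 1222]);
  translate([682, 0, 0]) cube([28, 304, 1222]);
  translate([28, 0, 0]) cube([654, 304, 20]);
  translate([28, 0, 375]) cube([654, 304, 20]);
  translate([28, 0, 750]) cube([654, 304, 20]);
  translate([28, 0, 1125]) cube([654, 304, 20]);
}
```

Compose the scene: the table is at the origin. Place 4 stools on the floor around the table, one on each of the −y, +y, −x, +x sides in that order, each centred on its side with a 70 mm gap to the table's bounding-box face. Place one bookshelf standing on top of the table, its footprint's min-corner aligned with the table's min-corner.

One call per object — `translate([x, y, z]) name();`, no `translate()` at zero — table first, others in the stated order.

table();
translate([271, -344, 0]) stool();
translate([271, 750, 0]) stool();
translate([-392, 203, 0]) stool();
translate([934, 203, 0]) stool();
translate([0, 0, 733]) bookshelf();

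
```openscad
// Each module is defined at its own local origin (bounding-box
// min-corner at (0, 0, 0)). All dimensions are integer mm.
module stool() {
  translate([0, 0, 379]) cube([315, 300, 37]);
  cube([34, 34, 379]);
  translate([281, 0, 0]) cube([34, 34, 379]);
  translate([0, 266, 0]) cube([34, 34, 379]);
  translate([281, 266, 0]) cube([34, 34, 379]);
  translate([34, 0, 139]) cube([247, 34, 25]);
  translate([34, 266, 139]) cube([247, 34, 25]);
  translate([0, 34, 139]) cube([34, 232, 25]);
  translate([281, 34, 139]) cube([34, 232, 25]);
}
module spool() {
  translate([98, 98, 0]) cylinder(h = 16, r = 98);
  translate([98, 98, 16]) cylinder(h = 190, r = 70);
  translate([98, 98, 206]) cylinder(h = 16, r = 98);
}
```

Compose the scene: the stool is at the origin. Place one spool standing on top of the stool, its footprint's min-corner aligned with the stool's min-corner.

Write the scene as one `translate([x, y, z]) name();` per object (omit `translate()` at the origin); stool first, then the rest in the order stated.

stool();
translate([0, 0, 416]) spool();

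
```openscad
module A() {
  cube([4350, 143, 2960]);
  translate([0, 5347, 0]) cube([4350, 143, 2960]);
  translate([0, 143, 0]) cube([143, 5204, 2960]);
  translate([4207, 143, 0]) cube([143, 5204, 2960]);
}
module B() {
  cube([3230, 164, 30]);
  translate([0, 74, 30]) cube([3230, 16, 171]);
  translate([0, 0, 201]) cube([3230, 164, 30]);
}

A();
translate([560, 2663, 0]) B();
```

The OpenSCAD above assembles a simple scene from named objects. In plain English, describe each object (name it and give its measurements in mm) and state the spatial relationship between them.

A is the wall frame of a small rectangular building: four walls, each 2960 mm tall and 143 mm thick, enclosing a footprint 4350 mm (x) by 5490 mm (y) outside-to-outside, with no floor or roof. The front and back walls (the −y and +y sides) span the full width; the two side walls fit between them.

B is an I-beam lying along x, 3230 mm long. Overall section height 231 mm. Two flanges 164 mm wide (y) and 30 mm thick, one on the floor and one at the top; a web 16 mm thick runs between them, centred on the flange width.

The I-beam sits inside the house frame, centred.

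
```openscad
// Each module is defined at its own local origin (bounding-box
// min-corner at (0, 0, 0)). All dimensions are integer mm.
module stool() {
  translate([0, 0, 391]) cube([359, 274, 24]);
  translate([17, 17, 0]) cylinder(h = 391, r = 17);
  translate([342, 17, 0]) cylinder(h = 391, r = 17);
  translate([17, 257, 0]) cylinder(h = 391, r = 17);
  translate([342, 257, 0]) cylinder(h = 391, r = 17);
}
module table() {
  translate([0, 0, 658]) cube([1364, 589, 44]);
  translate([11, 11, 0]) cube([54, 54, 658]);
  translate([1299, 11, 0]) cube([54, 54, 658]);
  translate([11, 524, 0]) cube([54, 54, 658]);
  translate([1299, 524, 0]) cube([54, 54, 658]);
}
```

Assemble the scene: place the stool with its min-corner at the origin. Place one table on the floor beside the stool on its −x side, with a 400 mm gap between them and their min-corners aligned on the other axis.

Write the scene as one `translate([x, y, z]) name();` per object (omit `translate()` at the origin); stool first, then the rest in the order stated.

stool();
translate([-1764, 0, 0]) table();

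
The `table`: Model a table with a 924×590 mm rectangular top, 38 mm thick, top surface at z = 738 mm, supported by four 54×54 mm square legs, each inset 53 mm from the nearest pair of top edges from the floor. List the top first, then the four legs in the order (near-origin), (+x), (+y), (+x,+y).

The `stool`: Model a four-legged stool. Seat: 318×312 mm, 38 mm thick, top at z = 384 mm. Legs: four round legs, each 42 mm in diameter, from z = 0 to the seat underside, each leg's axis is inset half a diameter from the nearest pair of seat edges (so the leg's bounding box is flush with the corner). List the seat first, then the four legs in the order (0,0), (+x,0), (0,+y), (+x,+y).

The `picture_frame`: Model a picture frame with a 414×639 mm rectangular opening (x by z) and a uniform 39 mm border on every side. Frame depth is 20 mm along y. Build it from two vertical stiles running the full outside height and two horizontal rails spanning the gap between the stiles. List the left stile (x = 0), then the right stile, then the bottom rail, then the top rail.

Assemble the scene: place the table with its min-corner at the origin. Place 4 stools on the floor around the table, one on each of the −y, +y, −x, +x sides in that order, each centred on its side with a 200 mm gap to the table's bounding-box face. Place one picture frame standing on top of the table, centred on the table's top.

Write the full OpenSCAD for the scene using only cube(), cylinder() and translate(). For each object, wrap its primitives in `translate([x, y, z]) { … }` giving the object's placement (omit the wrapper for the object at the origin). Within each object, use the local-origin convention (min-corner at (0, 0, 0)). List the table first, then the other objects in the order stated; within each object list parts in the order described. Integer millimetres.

translate([0, 0, 700]) cube([924, 590, 38]);
translate([53, 53, 0]) cube([54, 54, 700]);
translate([817, 53, 0]) cube([54, 54, 700]);
translate([53, 483, 0]) cube([54, 54, 700]);
translate([817, 483, 0]) cube([54, 54, 700]);
translate([303, -512, 0]) {
  translate([0, 0, 346]) cube([318, 312, 38]);
  translate([21, 21, 0]) cylinder(h = 346, r = 21);
  translate([297, 21, 0]) cylinder(h = 346, r = 21);
  translate([21, 291, 0]) cylinder(h = 346, r = 21);
  translate([297, 291, 0]) cylinder(h = 346, r = 21);
}
translate([303, 790, 0]) {
  translate([0, 0, 346]) cube([318, 312, 38]);
  translate([21, 21, 0]) cylinder(h = 346, r = 21);
  translate([297, 21, 0]) cylinder(h = 346, r = 21);
  translate([21, 291, 0]) cylinder(h = 346, r = 21);
  translate([297, 291, 0]) cylinder(h = 346, r = 21);
}
translate([-518, 139, 0]) {
  translate([0, 0, 346]) cube([318, 312, 38]);
  translate([21, 21, 0]) cylinder(h = 346, r = 21);
  translate([297, 21, 0]) cylinder(h = 346, r = 21);
  translate([21, 291, 0]) cylinder(h = 346, r = 21);
  translate([297, 291, 0]) cylinder(h = 346, r = 21);
}
translate([1124, 139, 0]) {
  translate([0, 0, 346]) cube([318, 312, 38]);
  translate([21, 21, 0]) cylinder(h = 346, r = 21);
  translate([297, 21, 0]) cylinder(h = 346, r = 21);
  translate([21, 291, 0]) cylinder(h = 346, r = 21);
  translate([297, 291, 0]) cylinder(h = 346, r = 21);
}
translate([216, 285, 738]) {
  cube([39, 20, 717]);
  translate([453, 0, 0]) cube([39, 20, 717]);
  translate([39, 0, 0]) cube([414, 20, 39]);
  translate([39, 0, 678]) cube([414, 20, 39]);
}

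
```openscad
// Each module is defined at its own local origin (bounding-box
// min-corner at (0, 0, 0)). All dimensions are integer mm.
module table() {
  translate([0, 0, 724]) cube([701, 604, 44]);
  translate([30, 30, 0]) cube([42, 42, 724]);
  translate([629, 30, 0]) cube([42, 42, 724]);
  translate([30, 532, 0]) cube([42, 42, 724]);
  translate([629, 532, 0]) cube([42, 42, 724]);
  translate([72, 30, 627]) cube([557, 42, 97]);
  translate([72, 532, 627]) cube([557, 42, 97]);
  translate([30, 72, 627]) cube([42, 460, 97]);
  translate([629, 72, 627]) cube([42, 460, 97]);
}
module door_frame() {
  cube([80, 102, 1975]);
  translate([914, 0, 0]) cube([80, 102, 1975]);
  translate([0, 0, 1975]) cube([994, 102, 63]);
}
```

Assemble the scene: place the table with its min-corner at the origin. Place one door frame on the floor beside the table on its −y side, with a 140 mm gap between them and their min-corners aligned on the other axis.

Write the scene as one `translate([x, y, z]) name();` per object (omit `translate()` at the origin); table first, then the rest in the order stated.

table();
translate([0, -242, 0]) door_frame();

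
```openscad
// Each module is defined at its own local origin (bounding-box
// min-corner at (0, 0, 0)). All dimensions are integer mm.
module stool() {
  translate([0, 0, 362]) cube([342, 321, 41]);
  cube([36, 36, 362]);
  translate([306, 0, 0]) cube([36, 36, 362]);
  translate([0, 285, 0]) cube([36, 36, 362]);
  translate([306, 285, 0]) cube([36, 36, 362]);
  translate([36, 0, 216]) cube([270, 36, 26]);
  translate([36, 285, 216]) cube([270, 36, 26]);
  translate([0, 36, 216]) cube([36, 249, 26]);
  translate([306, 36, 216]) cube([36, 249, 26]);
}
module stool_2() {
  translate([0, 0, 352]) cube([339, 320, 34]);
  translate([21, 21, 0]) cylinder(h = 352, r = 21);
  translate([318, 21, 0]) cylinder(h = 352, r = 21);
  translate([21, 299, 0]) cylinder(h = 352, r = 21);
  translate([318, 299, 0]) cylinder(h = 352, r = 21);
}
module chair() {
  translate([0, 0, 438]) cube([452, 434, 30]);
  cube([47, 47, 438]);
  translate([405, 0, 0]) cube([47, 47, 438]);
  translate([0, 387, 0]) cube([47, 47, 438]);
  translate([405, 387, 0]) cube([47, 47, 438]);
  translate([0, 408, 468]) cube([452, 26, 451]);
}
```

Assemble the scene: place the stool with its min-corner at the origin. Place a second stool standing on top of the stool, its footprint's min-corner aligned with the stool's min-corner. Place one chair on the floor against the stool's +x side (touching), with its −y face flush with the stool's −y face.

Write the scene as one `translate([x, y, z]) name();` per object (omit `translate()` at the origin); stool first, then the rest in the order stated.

stool();
translate([0, 0, 403]) stool_2();
translate([342, 0, 0]) chair();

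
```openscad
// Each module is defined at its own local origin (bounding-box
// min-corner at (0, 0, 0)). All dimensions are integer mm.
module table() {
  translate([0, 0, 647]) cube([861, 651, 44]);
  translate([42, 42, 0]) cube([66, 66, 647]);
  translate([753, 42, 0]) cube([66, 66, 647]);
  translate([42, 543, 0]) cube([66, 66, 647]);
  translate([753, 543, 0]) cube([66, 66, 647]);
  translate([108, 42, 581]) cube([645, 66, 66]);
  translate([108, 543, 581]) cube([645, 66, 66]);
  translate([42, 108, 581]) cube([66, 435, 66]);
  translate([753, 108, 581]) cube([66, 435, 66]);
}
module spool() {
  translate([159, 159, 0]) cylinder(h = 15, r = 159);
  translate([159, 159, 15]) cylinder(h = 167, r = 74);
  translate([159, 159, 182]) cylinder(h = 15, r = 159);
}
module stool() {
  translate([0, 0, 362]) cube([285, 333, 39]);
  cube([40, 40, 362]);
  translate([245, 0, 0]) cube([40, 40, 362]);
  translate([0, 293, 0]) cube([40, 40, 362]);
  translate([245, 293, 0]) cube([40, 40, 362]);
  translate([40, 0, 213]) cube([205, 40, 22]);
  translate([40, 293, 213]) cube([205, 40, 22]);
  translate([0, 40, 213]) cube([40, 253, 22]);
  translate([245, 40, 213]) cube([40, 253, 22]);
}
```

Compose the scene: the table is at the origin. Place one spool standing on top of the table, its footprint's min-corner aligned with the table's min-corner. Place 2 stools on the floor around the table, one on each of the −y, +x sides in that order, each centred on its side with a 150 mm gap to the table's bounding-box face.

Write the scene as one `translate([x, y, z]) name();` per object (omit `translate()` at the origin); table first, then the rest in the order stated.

table();
translate([0, 0, 691]) spool();
translate([288, -483, 0]) stool();
translate([1011, 159, 0]) stool();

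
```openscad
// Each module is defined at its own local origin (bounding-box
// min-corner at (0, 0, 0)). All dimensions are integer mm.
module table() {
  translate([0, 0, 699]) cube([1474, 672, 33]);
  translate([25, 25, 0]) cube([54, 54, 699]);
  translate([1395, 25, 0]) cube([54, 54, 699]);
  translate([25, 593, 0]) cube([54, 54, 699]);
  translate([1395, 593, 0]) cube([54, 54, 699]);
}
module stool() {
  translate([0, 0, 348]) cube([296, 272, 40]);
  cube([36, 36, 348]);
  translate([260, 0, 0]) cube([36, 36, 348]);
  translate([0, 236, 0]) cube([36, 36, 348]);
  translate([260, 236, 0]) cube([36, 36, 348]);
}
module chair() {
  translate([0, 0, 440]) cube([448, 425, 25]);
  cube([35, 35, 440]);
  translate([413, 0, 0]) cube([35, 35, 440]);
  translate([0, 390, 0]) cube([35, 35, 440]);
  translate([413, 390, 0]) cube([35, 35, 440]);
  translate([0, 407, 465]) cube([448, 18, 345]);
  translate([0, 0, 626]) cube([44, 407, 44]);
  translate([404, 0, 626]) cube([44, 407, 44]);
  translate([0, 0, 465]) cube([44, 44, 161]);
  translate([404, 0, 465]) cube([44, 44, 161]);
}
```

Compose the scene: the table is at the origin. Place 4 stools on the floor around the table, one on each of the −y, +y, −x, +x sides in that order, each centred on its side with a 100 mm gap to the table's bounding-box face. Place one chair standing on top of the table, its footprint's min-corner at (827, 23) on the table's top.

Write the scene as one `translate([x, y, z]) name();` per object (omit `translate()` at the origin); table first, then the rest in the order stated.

table();
translate([589, -372, 0]) stool();
translate([589, 772, 0]) stool();
translate([-396, 200, 0]) stool();
translate([1574, 200, 0]) stool();
translate([827, 23, 732]) chair();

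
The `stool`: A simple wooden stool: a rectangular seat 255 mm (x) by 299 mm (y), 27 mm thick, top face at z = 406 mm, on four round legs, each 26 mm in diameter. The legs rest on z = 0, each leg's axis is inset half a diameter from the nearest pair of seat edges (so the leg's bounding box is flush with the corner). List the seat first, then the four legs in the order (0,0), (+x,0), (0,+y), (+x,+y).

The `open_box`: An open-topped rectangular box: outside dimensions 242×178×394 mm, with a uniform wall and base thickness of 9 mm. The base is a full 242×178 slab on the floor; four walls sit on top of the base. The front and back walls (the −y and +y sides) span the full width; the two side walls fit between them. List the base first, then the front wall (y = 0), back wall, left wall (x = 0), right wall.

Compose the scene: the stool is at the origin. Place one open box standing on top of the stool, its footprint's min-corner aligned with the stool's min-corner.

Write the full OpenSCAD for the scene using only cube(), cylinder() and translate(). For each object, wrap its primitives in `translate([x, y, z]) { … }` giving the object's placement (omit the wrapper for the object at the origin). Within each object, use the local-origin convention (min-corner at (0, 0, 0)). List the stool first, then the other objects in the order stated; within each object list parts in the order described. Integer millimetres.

translate([0, 0, 379]) cube([255, 299, 27]);
translate([13, 13, 0]) cylinder(h = 379, r = 13);
translate([242, 13, 0]) cylinder(h = 379, r = 13);
translate([13, 286, 0]) cylinder(h = 379, r = 13);
translate([242, 286, 0]) cylinder(h = 379, r = 13);
translate([0, 0, 406]) {
  cube([242, 178, 9]);
  translate([0, 0, 9]) cube([242, 9, 385]);
  translate([0, 169, 9]) cube([242, 9, 385]);
  translate([0, 9, 9]) cube([9, 160, 385]);
  translate([233, 9, 9]) cube([9, 160, 385]);
}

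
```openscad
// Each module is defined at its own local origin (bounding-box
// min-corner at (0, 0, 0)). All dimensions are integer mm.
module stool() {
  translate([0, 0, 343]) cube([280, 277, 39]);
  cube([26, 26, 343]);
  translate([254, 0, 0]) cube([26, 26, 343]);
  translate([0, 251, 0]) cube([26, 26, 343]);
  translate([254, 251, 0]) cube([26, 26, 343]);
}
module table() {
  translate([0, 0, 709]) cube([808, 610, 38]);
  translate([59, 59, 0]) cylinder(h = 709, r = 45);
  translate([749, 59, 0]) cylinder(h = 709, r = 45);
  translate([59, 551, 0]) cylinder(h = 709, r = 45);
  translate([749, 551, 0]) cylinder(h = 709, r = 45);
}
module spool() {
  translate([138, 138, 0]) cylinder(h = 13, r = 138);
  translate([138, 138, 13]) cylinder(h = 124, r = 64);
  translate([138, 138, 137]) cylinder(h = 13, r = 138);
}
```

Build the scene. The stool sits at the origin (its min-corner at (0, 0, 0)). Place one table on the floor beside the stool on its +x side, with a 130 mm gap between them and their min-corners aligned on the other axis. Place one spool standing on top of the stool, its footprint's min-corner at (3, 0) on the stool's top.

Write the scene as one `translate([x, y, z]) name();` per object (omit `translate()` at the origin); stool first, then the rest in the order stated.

stool();
translate([410, 0, 0]) table();
translate([3, 0, 382]) spool();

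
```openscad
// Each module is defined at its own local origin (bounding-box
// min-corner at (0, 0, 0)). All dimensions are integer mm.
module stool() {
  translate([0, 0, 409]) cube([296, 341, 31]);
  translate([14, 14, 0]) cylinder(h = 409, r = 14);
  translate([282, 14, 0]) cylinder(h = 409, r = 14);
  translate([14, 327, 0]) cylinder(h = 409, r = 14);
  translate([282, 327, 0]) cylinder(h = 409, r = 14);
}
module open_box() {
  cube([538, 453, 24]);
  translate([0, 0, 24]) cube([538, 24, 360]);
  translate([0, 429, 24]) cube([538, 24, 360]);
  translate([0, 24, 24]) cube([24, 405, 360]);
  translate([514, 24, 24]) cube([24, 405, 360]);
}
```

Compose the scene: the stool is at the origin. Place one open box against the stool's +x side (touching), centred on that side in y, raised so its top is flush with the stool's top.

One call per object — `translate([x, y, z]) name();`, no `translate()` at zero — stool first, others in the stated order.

stool();
translate([296, -56, 56]) open_box();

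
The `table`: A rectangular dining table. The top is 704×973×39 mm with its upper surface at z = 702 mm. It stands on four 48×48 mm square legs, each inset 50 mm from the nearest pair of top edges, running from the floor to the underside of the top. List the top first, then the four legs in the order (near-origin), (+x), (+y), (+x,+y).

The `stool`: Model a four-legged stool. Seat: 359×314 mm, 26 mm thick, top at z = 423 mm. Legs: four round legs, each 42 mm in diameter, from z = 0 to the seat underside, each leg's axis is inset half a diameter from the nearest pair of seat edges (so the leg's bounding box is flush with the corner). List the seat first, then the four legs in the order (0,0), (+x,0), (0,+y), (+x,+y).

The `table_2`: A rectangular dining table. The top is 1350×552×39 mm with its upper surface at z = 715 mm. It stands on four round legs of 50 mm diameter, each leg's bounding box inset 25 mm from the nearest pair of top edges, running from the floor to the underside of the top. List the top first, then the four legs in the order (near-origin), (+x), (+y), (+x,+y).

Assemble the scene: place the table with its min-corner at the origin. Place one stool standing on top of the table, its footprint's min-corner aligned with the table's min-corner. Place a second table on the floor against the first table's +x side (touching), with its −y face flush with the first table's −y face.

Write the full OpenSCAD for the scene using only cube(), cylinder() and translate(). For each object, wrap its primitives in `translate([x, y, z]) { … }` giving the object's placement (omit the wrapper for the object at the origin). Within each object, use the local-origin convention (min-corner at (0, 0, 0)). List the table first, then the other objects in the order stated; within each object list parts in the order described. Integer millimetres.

translate([0, 0, 663]) cube([704, 973, 39]);
translate([50, 50, 0]) cube([48, 48, 663]);
translate([606, 50, 0]) cube([48, 48, 663]);
translate([50, 875, 0]) cube([48, 48, 663]);
translate([606, 875, 0]) cube([48, 48, 663]);
translate([0, 0, 702]) {
  translate([0, 0, 397]) cube([359, 314, 26]);
  translate([21, 21, 0]) cylinder(h = 397, r = 21);
  translate([338, 21, 0]) cylinder(h = 397, r = 21);
  translate([21, 293, 0]) cylinder(h = 397, r = 21);
  translate([338, 293, 0]) cylinder(h = 397, r = 21);
}
translate([704, 0, 0]) {
  translate([0, 0, 676]) cube([1350, 552, 39]);
  translate([50, 50, 0]) cylinder(h = 676, r = 25);
  translate([1300, 50, 0]) cylinder(h = 676, r = 25);
  translate([50, 502, 0]) cylinder(h = 676, r = 25);
  translate([1300, 502, 0]) cylinder(h = 676, r = 25);
}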